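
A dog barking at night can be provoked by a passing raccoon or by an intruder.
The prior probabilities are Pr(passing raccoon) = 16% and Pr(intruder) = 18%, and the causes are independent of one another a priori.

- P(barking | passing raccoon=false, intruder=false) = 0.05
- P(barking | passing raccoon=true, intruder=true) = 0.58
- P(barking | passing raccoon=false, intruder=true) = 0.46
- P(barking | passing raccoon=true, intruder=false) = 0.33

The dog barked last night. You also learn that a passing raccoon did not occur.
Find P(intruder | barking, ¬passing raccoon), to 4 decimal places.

Enumerate both values of intruder and weight by the priors:
  P(barking | ¬passing raccoon) = 0.05·0.82 + 0.46·0.18
        = 0.041000 + 0.082800 = 0.123800
Configurations with intruder contribute 0.082800, so
  P(intruder | barking, ¬passing raccoon) = 0.082800 / 0.123800 ≈ 0.6688

P(intruder | barking, ¬passing raccoon) ≈ 0.6688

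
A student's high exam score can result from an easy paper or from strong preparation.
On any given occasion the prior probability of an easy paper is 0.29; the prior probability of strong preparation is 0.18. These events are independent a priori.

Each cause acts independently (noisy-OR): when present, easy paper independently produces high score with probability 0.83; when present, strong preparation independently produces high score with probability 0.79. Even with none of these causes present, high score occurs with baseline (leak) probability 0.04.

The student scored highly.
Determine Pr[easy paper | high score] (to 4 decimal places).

Pr[easy paper | high score] ≈ 0.6656

Under noisy-OR, P(high score | causes) = 1 − (1−0.04)·∏(1−qᵢ) over the active causes.
P(high score) = 0.04*0.71*0.82 + 0.7984*0.71*0.18 + 0.8368*0.29*0.82 + 0.965728*0.29*0.18 = 0.023288 + 0.102036 + 0.198991 + 0.050411 = 0.374726
Of this, 0.249402 comes from 0.198991 + 0.050411 (the easy paper=true cases).
Hence the posterior is 0.249402/0.374726 ≈ 0.6656.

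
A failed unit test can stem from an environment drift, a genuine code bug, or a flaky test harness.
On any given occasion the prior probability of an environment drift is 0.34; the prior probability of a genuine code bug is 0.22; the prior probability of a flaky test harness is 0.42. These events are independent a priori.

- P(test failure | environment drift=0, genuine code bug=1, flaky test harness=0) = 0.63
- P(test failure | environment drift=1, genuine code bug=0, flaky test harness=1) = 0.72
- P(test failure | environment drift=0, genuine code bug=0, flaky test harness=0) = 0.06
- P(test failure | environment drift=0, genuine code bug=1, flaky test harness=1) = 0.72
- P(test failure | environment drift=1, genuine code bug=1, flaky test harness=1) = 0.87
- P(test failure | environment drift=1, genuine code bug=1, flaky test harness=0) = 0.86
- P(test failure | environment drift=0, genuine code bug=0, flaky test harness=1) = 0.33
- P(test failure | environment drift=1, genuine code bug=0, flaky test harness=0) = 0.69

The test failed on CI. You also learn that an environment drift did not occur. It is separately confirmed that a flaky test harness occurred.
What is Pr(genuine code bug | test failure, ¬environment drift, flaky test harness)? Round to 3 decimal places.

P(test failure | ¬environment drift, flaky test harness) = 0.33×0.78 + 0.72×0.22 = 0.257400 + 0.158400 = 0.415800
Of this, 0.158400 comes from 0.72×0.22 (the genuine code bug=true cases).
P(genuine code bug | test failure, ¬environment drift, flaky test harness) = 0.158400 / 0.415800 ≈ 0.381

Pr(genuine code bug | test failure, ¬environment drift, flaky test harness) ≈ 0.381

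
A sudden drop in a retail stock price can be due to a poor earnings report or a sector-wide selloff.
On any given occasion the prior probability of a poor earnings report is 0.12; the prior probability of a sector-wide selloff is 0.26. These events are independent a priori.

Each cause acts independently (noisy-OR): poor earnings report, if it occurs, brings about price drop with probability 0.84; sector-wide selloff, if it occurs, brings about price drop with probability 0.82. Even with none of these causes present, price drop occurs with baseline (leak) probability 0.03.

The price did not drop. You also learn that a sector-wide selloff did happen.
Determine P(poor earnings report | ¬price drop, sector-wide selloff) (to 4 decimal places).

Under noisy-OR, P(price drop | causes) = 1 − (1−0.03)·∏(1−qᵢ) over the active causes.
For the numerator, keep only poor earnings report=true terms: 0.027936*0.12 = 0.003352
The normalizing constant is 0.1746*0.88 + 0.027936*0.12 = 0.157000
Posterior = 0.003352 / 0.157000 ≈ 0.0214

P(poor earnings report | ¬price drop, sector-wide selloff) ≈ 0.0214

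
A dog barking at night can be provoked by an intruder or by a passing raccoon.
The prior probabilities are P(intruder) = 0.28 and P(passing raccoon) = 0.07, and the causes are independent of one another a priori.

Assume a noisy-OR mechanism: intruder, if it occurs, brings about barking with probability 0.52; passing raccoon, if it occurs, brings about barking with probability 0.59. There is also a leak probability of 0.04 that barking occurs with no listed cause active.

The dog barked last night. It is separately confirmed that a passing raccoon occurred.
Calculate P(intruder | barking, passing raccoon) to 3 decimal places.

P(intruder | barking, passing raccoon) ≈ 0.342

Under noisy-OR, P(barking | causes) = 1 − (1−0.04)·∏(1−qᵢ) over the active causes.
Weight on intruder=true, given the evidence: 0.811072*0.28 = 0.227100
Denominator P(barking | passing raccoon): 0.6064*0.72 + 0.811072*0.28 = 0.663708
P(intruder | barking, passing raccoon) = 0.227100/0.663708 ≈ 0.342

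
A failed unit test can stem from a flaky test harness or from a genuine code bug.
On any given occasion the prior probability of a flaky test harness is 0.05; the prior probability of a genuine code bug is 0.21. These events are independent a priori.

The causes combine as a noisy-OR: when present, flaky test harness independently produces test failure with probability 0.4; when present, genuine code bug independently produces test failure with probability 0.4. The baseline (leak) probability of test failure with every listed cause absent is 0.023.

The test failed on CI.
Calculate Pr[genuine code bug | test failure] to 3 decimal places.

Under noisy-OR, P(test failure | causes) = 1 − (1−0.023)·∏(1−qᵢ) over the active causes.
For the numerator, keep only genuine code bug=true terms: 0.082553 + 0.006807 = 0.089360
Denominator P(test failure): 0.023·0.95·0.79 + 0.4138·0.95·0.21 + 0.4138·0.05·0.79 + 0.64828·0.05·0.21 = 0.122966
P(genuine code bug | test failure) = 0.089360/0.122966 ≈ 0.727

Pr[genuine code bug | test failure] ≈ 0.727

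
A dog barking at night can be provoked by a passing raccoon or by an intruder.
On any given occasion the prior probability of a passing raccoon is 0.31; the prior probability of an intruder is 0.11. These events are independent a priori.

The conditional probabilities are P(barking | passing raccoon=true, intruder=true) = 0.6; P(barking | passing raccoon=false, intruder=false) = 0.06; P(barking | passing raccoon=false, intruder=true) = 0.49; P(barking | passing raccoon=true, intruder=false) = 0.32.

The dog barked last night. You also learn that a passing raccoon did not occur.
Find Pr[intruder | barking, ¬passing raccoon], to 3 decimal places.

Numerator (weight on configurations with intruder): 0.49·0.11 = 0.053900
Normalizer over all consistent configurations: 0.06·0.89 + 0.49·0.11 = 0.107300
P(intruder | barking, ¬passing raccoon) = 0.053900/0.107300 ≈ 0.502

Pr[intruder | barking, ¬passing raccoon] ≈ 0.502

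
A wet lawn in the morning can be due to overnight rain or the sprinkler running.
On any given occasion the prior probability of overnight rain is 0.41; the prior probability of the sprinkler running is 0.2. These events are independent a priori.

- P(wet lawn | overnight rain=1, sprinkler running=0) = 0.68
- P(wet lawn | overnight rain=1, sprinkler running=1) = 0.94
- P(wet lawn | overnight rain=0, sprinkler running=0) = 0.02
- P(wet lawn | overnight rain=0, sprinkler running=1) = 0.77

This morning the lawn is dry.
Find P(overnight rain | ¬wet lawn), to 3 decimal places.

P(overnight rain | ¬wet lawn) ≈ 0.183

Sum P(¬wet lawn|·) weighted by the priors over the 4 (overnight rain, sprinkler running) configurations:
  P(¬wet lawn) = 0.98×0.59×0.8 + 0.23×0.59×0.2 + 0.32×0.41×0.8 + 0.06×0.41×0.2
        = 0.462560 + 0.027140 + 0.104960 + 0.004920 = 0.599580
Keeping only the overnight rain-present terms gives 0.109880, so
  P(overnight rain | ¬wet lawn) = 0.109880 / 0.599580 ≈ 0.183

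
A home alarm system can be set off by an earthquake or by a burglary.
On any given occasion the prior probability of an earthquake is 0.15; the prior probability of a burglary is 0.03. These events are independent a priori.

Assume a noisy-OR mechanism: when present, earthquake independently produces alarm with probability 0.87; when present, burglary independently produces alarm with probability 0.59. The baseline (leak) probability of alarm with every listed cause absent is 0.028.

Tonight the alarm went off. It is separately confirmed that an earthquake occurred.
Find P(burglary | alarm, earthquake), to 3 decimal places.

P(burglary | alarm, earthquake) ≈ 0.032

Under noisy-OR, P(alarm | causes) = 1 − (1−0.028)·∏(1−qᵢ) over the active causes.
Numerator (weight on configurations with burglary): 0.948192×0.03 = 0.028446
Denominator P(alarm | earthquake): 0.87364×0.97 + 0.948192×0.03 = 0.875877
Posterior = 0.028446 / 0.875877 ≈ 0.032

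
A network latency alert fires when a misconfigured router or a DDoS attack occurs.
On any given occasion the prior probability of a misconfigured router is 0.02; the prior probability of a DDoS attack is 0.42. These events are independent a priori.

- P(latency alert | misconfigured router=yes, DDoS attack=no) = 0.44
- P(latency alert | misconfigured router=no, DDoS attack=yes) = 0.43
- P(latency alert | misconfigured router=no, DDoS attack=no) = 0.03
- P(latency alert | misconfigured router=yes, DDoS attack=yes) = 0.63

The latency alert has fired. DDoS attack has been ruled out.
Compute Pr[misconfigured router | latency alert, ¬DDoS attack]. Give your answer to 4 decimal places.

Pr[misconfigured router | latency alert, ¬DDoS attack] ≈ 0.2304

Enumerate both values of misconfigured router and weight by the priors:
  P(latency alert | ¬DDoS attack) = 0.03×0.98 + 0.44×0.02
        = 0.029400 + 0.008800 = 0.038200
Configurations with misconfigured router contribute 0.008800, so
  P(misconfigured router | latency alert, ¬DDoS attack) = 0.008800 / 0.038200 ≈ 0.2304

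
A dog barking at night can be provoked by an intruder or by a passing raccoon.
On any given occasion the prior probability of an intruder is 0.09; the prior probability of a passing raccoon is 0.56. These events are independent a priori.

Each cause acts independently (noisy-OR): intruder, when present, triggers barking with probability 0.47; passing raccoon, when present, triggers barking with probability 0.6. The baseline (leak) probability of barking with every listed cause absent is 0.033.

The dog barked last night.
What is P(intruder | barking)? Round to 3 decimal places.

P(intruder | barking) ≈ 0.154

Under noisy-OR, P(barking | causes) = 1 − (1−0.033)·∏(1−qᵢ) over the active causes.
P(barking) = 0.033×0.91×0.44 + 0.6132×0.91×0.56 + 0.48749×0.09×0.44 + 0.794996×0.09×0.56 = 0.013213 + 0.312487 + 0.019305 + 0.040068 = 0.385073
The intruder-present share is 0.019305 + 0.040068 = 0.059373.
So P(intruder | barking) = 0.059373/0.385073 ≈ 0.154.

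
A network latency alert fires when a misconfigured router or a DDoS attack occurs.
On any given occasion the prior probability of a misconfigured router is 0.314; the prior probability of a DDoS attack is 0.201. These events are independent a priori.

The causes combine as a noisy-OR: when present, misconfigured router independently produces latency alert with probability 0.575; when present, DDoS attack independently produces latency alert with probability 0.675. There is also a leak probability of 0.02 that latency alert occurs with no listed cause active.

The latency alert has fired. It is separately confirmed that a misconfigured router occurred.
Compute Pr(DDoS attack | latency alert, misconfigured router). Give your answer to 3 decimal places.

Pr(DDoS attack | latency alert, misconfigured router) ≈ 0.272

Under noisy-OR, P(latency alert | causes) = 1 − (1−0.02)·∏(1−qᵢ) over the active causes.
Weight on DDoS attack=true, given the evidence: 0.864637*0.201 = 0.173792
The normalizing constant is 0.5835*0.799 + 0.864637*0.201 = 0.640009
Posterior = 0.173792 / 0.640009 ≈ 0.272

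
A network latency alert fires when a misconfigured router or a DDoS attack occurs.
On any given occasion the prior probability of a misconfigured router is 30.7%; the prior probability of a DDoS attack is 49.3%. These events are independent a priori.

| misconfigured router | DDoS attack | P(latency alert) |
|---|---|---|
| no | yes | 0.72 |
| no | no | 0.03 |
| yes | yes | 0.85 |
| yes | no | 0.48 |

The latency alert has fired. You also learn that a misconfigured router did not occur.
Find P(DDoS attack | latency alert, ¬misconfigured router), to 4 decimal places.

P(latency alert | ¬misconfigured router) = 0.03*0.507 + 0.72*0.493 = 0.015210 + 0.354960 = 0.370170
Of this, 0.354960 comes from 0.72*0.493 (the DDoS attack=true cases).
P(DDoS attack | latency alert, ¬misconfigured router) = 0.354960 / 0.370170 ≈ 0.9589

P(DDoS attack | latency alert, ¬misconfigured router) ≈ 0.9589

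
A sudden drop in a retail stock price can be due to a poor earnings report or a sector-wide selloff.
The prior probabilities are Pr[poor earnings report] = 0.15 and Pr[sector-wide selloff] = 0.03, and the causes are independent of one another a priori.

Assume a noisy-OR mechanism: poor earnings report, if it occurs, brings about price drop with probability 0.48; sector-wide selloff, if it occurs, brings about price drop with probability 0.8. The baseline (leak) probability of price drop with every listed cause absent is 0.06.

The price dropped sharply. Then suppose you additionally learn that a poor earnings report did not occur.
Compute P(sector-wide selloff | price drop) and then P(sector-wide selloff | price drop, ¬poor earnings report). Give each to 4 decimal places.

Under noisy-OR, P(price drop | causes) = 1 − (1−0.06)·∏(1−qᵢ) over the active causes.
Weight on sector-wide selloff=true, given the evidence: 0.020706 + 0.004060 = 0.024766
The normalizing constant is 0.06*0.85*0.97 + 0.812*0.85*0.03 + 0.5112*0.15*0.97 + 0.90224*0.15*0.03 = 0.148616
Posterior = 0.024766 / 0.148616 ≈ 0.1666

Now condition on the additional information:
For the numerator, keep only sector-wide selloff=true terms: 0.812×0.03 = 0.024360
Normalizer over all consistent configurations: 0.06×0.97 + 0.812×0.03 = 0.082560
Posterior = 0.024360 / 0.082560 ≈ 0.2951

P(sector-wide selloff | price drop) ≈ 0.1666; P(sector-wide selloff | price drop, ¬poor earnings report) ≈ 0.2951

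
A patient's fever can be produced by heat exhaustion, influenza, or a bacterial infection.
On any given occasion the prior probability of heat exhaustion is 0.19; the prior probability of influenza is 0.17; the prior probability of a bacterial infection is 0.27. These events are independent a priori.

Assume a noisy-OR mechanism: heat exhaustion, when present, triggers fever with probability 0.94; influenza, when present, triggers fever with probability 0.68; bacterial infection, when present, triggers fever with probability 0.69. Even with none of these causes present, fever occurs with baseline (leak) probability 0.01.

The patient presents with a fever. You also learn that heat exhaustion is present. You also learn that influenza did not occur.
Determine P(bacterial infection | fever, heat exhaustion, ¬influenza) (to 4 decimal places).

Under noisy-OR, P(fever | causes) = 1 − (1−0.01)·∏(1−qᵢ) over the active causes.
By total probability over both values of bacterial infection:
  P(fever | heat exhaustion, ¬influenza) = 0.9406×0.73 + 0.981586×0.27
        = 0.686638 + 0.265028 = 0.951666
Keeping only the bacterial infection-present terms gives 0.265028, so
  P(bacterial infection | fever, heat exhaustion, ¬influenza) = 0.265028 / 0.951666 ≈ 0.2785

P(bacterial infection | fever, heat exhaustion, ¬influenza) ≈ 0.2785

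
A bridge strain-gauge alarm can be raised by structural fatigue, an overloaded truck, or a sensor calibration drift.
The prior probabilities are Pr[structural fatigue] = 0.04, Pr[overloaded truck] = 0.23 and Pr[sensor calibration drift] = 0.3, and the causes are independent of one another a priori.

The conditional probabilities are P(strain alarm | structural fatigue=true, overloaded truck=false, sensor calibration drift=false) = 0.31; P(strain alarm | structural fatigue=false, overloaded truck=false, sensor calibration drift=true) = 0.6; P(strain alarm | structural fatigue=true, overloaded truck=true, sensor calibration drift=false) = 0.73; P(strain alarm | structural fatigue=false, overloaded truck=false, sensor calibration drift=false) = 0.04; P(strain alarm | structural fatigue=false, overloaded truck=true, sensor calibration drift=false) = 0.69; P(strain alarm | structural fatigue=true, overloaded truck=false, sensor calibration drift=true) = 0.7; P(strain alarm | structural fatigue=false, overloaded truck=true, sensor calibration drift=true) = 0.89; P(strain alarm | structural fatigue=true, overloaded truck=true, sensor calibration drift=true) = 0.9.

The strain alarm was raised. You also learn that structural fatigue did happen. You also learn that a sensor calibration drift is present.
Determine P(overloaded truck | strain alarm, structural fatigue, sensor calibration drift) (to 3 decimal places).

P(overloaded truck | strain alarm, structural fatigue, sensor calibration drift) ≈ 0.277

Sum P(strain alarm|·) weighted by the priors over both values of overloaded truck:
  P(strain alarm | structural fatigue, sensor calibration drift) = 0.7×0.77 + 0.9×0.23
        = 0.539000 + 0.207000 = 0.746000
Keeping only the overloaded truck-present terms gives 0.207000, so
  P(overloaded truck | strain alarm, structural fatigue, sensor calibration drift) = 0.207000 / 0.746000 ≈ 0.277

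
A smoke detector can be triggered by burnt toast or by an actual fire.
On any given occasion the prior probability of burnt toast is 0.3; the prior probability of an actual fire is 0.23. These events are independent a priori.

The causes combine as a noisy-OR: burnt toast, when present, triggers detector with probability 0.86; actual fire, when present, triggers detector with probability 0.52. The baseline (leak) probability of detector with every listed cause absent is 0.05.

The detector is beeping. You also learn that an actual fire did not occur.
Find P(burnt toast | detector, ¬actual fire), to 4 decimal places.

P(burnt toast | detector, ¬actual fire) ≈ 0.8814

Under noisy-OR, P(detector | causes) = 1 − (1−0.05)·∏(1−qᵢ) over the active causes.
Sum P(detector|·) weighted by the priors over both values of burnt toast:
  P(detector | ¬actual fire) = 0.05×0.7 + 0.867×0.3
        = 0.035000 + 0.260100 = 0.295100
Configurations with burnt toast contribute 0.260100, so
  P(burnt toast | detector, ¬actual fire) = 0.260100 / 0.295100 ≈ 0.8814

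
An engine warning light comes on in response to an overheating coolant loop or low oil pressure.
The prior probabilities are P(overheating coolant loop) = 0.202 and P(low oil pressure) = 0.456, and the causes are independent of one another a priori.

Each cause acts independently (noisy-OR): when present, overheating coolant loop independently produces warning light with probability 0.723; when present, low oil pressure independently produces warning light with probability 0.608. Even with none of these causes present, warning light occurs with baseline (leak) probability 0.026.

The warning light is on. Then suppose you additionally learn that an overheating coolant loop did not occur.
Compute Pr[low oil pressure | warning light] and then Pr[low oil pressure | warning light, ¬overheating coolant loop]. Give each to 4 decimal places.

Under noisy-OR, P(warning light | causes) = 1 − (1−0.026)·∏(1−qᵢ) over the active causes.
Weight on low oil pressure=true, given the evidence: 0.224953 + 0.082370 = 0.307323
Normalizer over all consistent configurations: 0.026×0.798×0.544 + 0.618192×0.798×0.456 + 0.730202×0.202×0.544 + 0.894239×0.202×0.456 = 0.398850
Posterior = 0.307323 / 0.398850 ≈ 0.7705

With the extra evidence:
P(warning light | ¬overheating coolant loop) = 0.026·0.544 + 0.618192·0.456 = 0.014144 + 0.281896 = 0.296040
The low oil pressure-present share is 0.618192·0.456 = 0.281896.
P(low oil pressure | warning light, ¬overheating coolant loop) = 0.281896 / 0.296040 ≈ 0.9522
With overheating coolant loop excluded, low oil pressure must carry more of the explanatory weight for the warning light.

Pr[low oil pressure | warning light] ≈ 0.7705; Pr[low oil pressure | warning light, ¬overheating coolant loop] ≈ 0.9522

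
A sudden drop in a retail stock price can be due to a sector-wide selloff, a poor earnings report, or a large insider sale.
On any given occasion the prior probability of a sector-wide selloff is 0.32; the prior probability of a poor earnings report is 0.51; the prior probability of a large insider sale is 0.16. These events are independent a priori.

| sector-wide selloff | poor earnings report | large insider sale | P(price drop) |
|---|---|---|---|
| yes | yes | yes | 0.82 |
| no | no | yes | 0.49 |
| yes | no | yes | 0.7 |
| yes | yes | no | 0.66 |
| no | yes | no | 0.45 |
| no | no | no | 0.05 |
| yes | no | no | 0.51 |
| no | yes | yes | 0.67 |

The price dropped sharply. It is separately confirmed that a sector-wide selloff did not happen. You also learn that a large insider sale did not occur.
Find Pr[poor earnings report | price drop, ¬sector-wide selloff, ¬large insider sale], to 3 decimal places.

For the numerator, keep only poor earnings report=true terms: 0.45*0.51 = 0.229500
The normalizing constant is 0.05*0.49 + 0.45*0.51 = 0.254000
Posterior = 0.229500 / 0.254000 ≈ 0.904

Pr[poor earnings report | price drop, ¬sector-wide selloff, ¬large insider sale] ≈ 0.904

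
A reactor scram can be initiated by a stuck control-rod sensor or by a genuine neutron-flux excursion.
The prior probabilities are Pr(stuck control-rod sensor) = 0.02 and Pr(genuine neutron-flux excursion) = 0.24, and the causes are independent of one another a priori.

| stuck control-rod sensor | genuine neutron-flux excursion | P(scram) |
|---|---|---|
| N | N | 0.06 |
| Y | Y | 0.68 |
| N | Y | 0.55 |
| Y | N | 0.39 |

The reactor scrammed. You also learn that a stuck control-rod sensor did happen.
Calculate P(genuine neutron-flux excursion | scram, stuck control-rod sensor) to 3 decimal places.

For the numerator, keep only genuine neutron-flux excursion=true terms: 0.68*0.24 = 0.163200
Normalizer over all consistent configurations: 0.39*0.76 + 0.68*0.24 = 0.459600
P(genuine neutron-flux excursion | scram, stuck control-rod sensor) = 0.163200/0.459600 ≈ 0.355

P(genuine neutron-flux excursion | scram, stuck control-rod sensor) ≈ 0.355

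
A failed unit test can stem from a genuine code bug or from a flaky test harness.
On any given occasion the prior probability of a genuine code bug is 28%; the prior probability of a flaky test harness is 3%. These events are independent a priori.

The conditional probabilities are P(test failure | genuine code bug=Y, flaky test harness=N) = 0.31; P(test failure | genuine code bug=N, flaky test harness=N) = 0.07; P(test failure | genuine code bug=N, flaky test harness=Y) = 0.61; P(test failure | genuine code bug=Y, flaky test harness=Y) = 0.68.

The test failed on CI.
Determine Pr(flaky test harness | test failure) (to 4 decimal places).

P(test failure) = 0.07·0.72·0.97 + 0.61·0.72·0.03 + 0.31·0.28·0.97 + 0.68·0.28·0.03 = 0.048888 + 0.013176 + 0.084196 + 0.005712 = 0.151972
Of this, 0.018888 comes from 0.013176 + 0.005712 (the flaky test harness=true cases).
P(flaky test harness | test failure) = 0.018888 / 0.151972 ≈ 0.1243

Pr(flaky test harness | test failure) ≈ 0.1243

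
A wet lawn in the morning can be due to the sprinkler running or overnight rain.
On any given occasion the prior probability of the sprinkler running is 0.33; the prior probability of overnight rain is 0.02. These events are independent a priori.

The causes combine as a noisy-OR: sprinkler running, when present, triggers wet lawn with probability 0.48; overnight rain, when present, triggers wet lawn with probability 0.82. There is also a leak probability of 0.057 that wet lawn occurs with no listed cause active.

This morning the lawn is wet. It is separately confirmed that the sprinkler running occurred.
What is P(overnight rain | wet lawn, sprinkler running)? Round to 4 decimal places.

Under noisy-OR, P(wet lawn | causes) = 1 − (1−0.057)·∏(1−qᵢ) over the active causes.
Sum P(wet lawn|·) weighted by the priors over both values of overnight rain:
  P(wet lawn | sprinkler running) = 0.50964·0.98 + 0.911735·0.02
        = 0.499447 + 0.018235 = 0.517682
Configurations with overnight rain contribute 0.018235, so
  P(overnight rain | wet lawn, sprinkler running) = 0.018235 / 0.517682 ≈ 0.0352

P(overnight rain | wet lawn, sprinkler running) ≈ 0.0352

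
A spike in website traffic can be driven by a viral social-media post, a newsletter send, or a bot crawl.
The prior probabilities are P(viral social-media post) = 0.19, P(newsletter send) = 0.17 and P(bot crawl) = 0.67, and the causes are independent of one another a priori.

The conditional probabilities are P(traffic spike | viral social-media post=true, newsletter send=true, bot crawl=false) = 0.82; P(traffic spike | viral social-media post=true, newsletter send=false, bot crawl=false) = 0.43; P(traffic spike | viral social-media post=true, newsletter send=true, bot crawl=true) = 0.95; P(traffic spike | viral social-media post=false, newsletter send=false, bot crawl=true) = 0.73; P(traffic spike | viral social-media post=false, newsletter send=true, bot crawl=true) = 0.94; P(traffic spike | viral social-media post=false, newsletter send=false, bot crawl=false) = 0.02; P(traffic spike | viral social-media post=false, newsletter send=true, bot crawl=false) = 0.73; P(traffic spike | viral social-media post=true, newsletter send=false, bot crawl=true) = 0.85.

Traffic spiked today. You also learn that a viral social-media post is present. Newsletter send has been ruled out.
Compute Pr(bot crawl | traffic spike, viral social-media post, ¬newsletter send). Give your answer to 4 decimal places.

Pr(bot crawl | traffic spike, viral social-media post, ¬newsletter send) ≈ 0.8005

P(traffic spike | viral social-media post, ¬newsletter send) = 0.43×0.33 + 0.85×0.67 = 0.141900 + 0.569500 = 0.711400
Of this, 0.569500 comes from 0.85×0.67 (the bot crawl=true cases).
P(bot crawl | traffic spike, viral social-media post, ¬newsletter send) = 0.569500 / 0.711400 ≈ 0.8005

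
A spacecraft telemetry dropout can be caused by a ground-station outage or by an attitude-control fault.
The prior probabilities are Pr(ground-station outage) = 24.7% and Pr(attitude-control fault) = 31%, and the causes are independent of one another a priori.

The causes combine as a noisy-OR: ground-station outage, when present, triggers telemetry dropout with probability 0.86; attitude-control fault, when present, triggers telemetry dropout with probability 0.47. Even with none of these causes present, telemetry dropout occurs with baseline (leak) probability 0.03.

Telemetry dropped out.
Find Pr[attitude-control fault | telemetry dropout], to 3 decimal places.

Under noisy-OR, P(telemetry dropout | causes) = 1 − (1−0.03)·∏(1−qᵢ) over the active causes.
P(telemetry dropout) = 0.03×0.753×0.69 + 0.4859×0.753×0.31 + 0.8642×0.247×0.69 + 0.928026×0.247×0.31 = 0.015587 + 0.113424 + 0.147286 + 0.071059 = 0.347356
The attitude-control fault-present share is 0.113424 + 0.071059 = 0.184483.
P(attitude-control fault | telemetry dropout) = 0.184483 / 0.347356 ≈ 0.531

Pr[attitude-control fault | telemetry dropout] ≈ 0.531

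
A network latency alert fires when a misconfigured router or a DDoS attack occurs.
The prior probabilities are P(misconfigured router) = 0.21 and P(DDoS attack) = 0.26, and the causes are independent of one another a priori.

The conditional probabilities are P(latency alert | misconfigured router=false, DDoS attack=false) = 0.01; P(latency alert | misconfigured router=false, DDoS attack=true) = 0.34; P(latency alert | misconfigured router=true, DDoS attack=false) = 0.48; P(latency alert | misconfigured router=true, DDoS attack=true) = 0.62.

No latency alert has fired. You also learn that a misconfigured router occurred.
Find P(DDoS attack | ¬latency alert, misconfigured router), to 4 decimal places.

By total probability over both values of DDoS attack:
  P(¬latency alert | misconfigured router) = 0.52*0.74 + 0.38*0.26
        = 0.384800 + 0.098800 = 0.483600
Configurations with DDoS attack contribute 0.098800, so
  P(DDoS attack | ¬latency alert, misconfigured router) = 0.098800 / 0.483600 ≈ 0.2043

P(DDoS attack | ¬latency alert, misconfigured router) ≈ 0.2043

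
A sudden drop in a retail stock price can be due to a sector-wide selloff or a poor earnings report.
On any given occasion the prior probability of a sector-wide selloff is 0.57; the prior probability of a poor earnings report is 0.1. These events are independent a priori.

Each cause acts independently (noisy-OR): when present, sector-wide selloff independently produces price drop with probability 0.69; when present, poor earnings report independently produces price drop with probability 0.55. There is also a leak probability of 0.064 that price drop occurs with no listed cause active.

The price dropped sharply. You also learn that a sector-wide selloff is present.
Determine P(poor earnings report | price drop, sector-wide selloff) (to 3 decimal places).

P(poor earnings report | price drop, sector-wide selloff) ≈ 0.120

Under noisy-OR, P(price drop | causes) = 1 − (1−0.064)·∏(1−qᵢ) over the active causes.
Sum P(price drop|·) weighted by the priors over both values of poor earnings report:
  P(price drop | sector-wide selloff) = 0.70984*0.9 + 0.869428*0.1
        = 0.638856 + 0.086943 = 0.725799
Keeping only the poor earnings report-present terms gives 0.086943, so
  P(poor earnings report | price drop, sector-wide selloff) = 0.086943 / 0.725799 ≈ 0.120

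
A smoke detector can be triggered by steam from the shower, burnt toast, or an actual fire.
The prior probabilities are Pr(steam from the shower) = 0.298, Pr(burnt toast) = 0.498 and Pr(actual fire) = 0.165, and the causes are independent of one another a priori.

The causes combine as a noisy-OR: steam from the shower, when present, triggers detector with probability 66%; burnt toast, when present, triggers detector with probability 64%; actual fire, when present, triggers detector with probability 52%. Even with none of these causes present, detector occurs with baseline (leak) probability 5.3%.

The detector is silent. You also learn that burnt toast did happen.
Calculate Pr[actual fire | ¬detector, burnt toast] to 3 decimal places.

Under noisy-OR, P(detector | causes) = 1 − (1−0.053)·∏(1−qᵢ) over the active causes.
P(¬detector | burnt toast) = 0.34092×0.702×0.835 + 0.163642×0.702×0.165 + 0.115913×0.298×0.835 + 0.055638×0.298×0.165 = 0.199837 + 0.018955 + 0.028843 + 0.002736 = 0.250371
Restricting to configurations with actual fire present: 0.018955 + 0.002736 = 0.021691.
P(actual fire | ¬detector, burnt toast) = 0.021691 / 0.250371 ≈ 0.087

Pr[actual fire | ¬detector, burnt toast] ≈ 0.087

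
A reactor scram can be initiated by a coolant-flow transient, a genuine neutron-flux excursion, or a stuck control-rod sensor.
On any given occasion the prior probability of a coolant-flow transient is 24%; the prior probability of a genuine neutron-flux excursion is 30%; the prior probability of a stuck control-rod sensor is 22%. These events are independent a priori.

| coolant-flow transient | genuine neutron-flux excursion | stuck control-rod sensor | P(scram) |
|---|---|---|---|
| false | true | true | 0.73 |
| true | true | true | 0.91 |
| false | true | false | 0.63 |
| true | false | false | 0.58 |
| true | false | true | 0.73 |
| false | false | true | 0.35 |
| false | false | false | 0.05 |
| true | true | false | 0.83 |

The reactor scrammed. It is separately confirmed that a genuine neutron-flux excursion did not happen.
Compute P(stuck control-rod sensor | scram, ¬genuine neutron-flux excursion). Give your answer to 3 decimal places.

P(stuck control-rod sensor | scram, ¬genuine neutron-flux excursion) ≈ 0.413

Numerator (weight on configurations with stuck control-rod sensor): 0.058520 + 0.038544 = 0.097064
Denominator P(scram | ¬genuine neutron-flux excursion): 0.05*0.76*0.78 + 0.35*0.76*0.22 + 0.58*0.24*0.78 + 0.73*0.24*0.22 = 0.235280
P(stuck control-rod sensor | scram, ¬genuine neutron-flux excursion) = 0.097064/0.235280 ≈ 0.413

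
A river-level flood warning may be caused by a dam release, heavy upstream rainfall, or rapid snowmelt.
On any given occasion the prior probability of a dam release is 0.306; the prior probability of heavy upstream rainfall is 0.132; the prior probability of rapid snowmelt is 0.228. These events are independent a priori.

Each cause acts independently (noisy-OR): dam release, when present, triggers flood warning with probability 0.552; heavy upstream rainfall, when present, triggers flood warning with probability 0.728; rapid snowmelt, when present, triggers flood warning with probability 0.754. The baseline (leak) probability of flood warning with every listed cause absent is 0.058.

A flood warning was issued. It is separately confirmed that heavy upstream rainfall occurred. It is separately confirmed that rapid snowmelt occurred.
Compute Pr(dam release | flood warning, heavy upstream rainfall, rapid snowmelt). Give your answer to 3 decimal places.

Pr(dam release | flood warning, heavy upstream rainfall, rapid snowmelt) ≈ 0.314

Under noisy-OR, P(flood warning | causes) = 1 − (1−0.058)·∏(1−qᵢ) over the active causes.
By total probability over both values of dam release:
  P(flood warning | heavy upstream rainfall, rapid snowmelt) = 0.936969*0.694 + 0.971762*0.306
        = 0.650256 + 0.297359 = 0.947615
The terms with dam release present sum to 0.297359, so
  P(dam release | flood warning, heavy upstream rainfall, rapid snowmelt) = 0.297359 / 0.947615 ≈ 0.314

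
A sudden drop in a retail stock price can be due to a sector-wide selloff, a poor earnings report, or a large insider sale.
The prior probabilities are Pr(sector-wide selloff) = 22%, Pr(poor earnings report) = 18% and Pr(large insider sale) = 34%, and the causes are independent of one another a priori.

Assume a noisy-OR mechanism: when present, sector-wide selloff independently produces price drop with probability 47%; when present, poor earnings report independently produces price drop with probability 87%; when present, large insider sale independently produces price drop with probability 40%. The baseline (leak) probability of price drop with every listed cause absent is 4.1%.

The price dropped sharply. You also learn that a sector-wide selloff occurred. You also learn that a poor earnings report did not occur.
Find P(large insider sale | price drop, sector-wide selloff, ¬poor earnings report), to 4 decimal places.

P(large insider sale | price drop, sector-wide selloff, ¬poor earnings report) ≈ 0.4213

Under noisy-OR, P(price drop | causes) = 1 − (1−0.041)·∏(1−qᵢ) over the active causes.
P(price drop | sector-wide selloff, ¬poor earnings report) = 0.49173×0.66 + 0.695038×0.34 = 0.324542 + 0.236313 = 0.560855
The large insider sale-present share is 0.695038×0.34 = 0.236313.
Hence the posterior is 0.236313/0.560855 ≈ 0.4213.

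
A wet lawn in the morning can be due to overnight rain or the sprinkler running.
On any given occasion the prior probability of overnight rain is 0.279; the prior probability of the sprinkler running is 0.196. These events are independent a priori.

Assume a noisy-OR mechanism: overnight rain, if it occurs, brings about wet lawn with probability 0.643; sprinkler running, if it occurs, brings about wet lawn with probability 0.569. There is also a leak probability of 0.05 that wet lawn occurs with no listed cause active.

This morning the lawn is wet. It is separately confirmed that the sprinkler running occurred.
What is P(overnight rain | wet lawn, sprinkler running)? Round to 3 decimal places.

P(overnight rain | wet lawn, sprinkler running) ≈ 0.359

Under noisy-OR, P(wet lawn | causes) = 1 − (1−0.05)·∏(1−qᵢ) over the active causes.
P(wet lawn | sprinkler running) = 0.59055·0.721 + 0.853826·0.279 = 0.425787 + 0.238217 = 0.664004
Of this, 0.238217 comes from 0.853826·0.279 (the overnight rain=true cases).
So P(overnight rain | wet lawn, sprinkler running) = 0.238217/0.664004 ≈ 0.359.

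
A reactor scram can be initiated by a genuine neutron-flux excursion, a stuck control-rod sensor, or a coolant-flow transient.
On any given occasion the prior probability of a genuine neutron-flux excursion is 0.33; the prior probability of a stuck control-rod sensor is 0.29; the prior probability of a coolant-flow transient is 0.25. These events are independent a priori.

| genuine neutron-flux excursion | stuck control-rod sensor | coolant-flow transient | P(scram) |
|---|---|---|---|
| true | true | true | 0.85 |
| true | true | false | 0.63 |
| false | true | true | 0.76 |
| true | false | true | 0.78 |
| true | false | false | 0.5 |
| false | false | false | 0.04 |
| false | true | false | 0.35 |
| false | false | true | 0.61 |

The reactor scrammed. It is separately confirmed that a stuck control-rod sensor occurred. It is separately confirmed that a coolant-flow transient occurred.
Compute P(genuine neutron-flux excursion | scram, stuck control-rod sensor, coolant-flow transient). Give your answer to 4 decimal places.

Numerator (weight on configurations with genuine neutron-flux excursion): 0.85*0.33 = 0.280500
Normalizer over all consistent configurations: 0.76*0.67 + 0.85*0.33 = 0.789700
Posterior = 0.280500 / 0.789700 ≈ 0.3552

P(genuine neutron-flux excursion | scram, stuck control-rod sensor, coolant-flow transient) ≈ 0.3552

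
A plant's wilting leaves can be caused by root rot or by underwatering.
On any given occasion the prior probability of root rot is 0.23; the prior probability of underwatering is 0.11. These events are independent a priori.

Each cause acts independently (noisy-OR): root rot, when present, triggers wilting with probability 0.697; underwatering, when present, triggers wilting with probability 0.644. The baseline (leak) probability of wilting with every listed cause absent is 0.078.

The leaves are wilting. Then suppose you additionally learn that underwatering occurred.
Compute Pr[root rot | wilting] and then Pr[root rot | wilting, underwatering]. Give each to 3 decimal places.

Pr[root rot | wilting] ≈ 0.607; Pr[root rot | wilting, underwatering] ≈ 0.286

Under noisy-OR, P(wilting | causes) = 1 − (1−0.078)·∏(1−qᵢ) over the active causes.
P(wilting) = 0.078·0.77·0.89 + 0.671768·0.77·0.11 + 0.720634·0.23·0.89 + 0.900546·0.23·0.11 = 0.053453 + 0.056899 + 0.147514 + 0.022784 = 0.280650
The root rot-present share is 0.147514 + 0.022784 = 0.170298.
Hence the posterior is 0.170298/0.280650 ≈ 0.607.

Now condition on the additional information:
Numerator (weight on configurations with root rot): 0.900546·0.23 = 0.207126
Denominator P(wilting | underwatering): 0.671768·0.77 + 0.900546·0.23 = 0.724387
P(root rot | wilting, underwatering) = 0.207126/0.724387 ≈ 0.286
This is intercausal reasoning (explaining away): once underwatering accounts for the wilting, root rot becomes less likely.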